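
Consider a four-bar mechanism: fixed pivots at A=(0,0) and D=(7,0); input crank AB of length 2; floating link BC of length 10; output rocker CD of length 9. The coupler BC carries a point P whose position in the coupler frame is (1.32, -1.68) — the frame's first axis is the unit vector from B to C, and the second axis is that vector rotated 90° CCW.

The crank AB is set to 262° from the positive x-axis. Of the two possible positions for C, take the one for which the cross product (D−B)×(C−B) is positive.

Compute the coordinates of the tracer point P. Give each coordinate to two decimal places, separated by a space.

1.69 -1.14

A=(0,0), D=(7.00,0)
B = A + 2.00·(cos262°, sin262°) = (-0.2783, -1.9805)
|BD| = 7.5430
circle(B,10.00) ∩ circle(D,9.00): a=5.0309, h=8.6423
  candidates: C₊=(2.3069,7.6795) cross=65.189; C₋=(6.8453,-8.9987) cross=-65.189
  mode + wants cross > 0 → take C=(2.3069,7.6795) (cross=65.189)
ex = (C−B)/|BC| = (0.2585,0.9660); ey = (-0.9660,0.2585)
P = B + 1.32·ex + -1.68·ey = (1.6858,-1.1397)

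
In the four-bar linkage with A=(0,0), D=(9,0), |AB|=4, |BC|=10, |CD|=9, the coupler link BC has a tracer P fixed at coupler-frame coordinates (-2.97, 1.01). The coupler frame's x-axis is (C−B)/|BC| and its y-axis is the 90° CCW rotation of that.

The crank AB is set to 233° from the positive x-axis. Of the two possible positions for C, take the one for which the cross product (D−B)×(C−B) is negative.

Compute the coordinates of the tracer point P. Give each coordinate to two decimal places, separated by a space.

A=(0,0), D=(9.00,0)
B = A + 4.00·(cos233°, sin233°) = (-2.4073, -3.1945)
|BD| = 11.8461
circle(B,10.00) ∩ circle(D,9.00): a=6.7250, h=7.4010
  candidates: C₊=(2.0728,5.7458) cross=87.673; C₋=(6.0644,-8.5078) cross=-87.673
  mode - wants cross < 0 → take C=(6.0644,-8.5078) (cross=-87.673)
ex = (C−B)/|BC| = (0.8472,-0.5313); ey = (0.5313,0.8472)
P = B + -2.97·ex + 1.01·ey = (-4.3867,-0.7609)

-4.39 -0.76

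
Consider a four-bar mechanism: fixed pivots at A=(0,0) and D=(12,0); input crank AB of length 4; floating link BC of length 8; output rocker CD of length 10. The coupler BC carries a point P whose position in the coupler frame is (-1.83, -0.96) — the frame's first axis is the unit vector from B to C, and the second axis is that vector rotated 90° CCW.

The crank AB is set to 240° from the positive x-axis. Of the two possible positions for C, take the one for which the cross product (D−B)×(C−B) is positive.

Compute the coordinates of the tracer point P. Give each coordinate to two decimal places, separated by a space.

A=(0,0), D=(12.00,0)
B = A + 4.00·(cos240°, sin240°) = (-2.0000, -3.4641)
|BD| = 14.4222
circle(B,8.00) ∩ circle(D,10.00): a=5.9630, h=5.3331
  candidates: C₊=(2.5075,3.1452) cross=76.916; C₋=(5.0694,-7.2088) cross=-76.916
  mode + wants cross > 0 → take C=(2.5075,3.1452) (cross=76.916)
ex = (C−B)/|BC| = (0.5634,0.8262); ey = (-0.8262,0.5634)
P = B + -1.83·ex + -0.96·ey = (-2.2380,-5.5169)

-2.24 -5.52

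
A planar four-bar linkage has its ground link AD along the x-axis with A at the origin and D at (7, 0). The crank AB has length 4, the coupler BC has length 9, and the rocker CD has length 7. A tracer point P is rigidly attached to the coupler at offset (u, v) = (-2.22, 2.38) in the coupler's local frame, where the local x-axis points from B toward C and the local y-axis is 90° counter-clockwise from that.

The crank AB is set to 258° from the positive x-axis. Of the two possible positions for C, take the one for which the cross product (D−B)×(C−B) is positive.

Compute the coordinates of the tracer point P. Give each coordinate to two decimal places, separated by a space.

A=(0,0), D=(7.00,0)
B = A + 4.00·(cos258°, sin258°) = (-0.8316, -3.9126)
|BD| = 8.7546
circle(B,9.00) ∩ circle(D,7.00): a=6.2049, h=6.5191
  candidates: C₊=(1.8056,4.6923) cross=57.072; C₋=(7.6326,-6.9714) cross=-57.072
  mode + wants cross > 0 → take C=(1.8056,4.6923) (cross=57.072)
ex = (C−B)/|BC| = (0.2930,0.9561); ey = (-0.9561,0.2930)
P = B + -2.22·ex + 2.38·ey = (-3.7577,-5.3377)

-3.76 -5.34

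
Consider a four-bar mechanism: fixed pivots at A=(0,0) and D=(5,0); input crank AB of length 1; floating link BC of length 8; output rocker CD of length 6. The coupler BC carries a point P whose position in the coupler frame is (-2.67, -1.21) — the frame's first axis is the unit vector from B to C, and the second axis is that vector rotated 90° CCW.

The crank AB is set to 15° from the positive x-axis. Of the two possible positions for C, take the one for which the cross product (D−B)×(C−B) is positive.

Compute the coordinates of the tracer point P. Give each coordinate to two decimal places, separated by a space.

A=(0,0), D=(5.00,0)
B = A + 1.00·(cos15°, sin15°) = (0.9659, 0.2588)
|BD| = 4.0424
circle(B,8.00) ∩ circle(D,6.00): a=5.4845, h=5.8241
  candidates: C₊=(6.8121,5.7198) cross=23.543; C₋=(6.0663,-5.9045) cross=-23.543
  mode + wants cross > 0 → take C=(6.8121,5.7198) (cross=23.543)
ex = (C−B)/|BC| = (0.7308,0.6826); ey = (-0.6826,0.7308)
P = B + -2.67·ex + -1.21·ey = (-0.1592,-2.4480)

-0.16 -2.45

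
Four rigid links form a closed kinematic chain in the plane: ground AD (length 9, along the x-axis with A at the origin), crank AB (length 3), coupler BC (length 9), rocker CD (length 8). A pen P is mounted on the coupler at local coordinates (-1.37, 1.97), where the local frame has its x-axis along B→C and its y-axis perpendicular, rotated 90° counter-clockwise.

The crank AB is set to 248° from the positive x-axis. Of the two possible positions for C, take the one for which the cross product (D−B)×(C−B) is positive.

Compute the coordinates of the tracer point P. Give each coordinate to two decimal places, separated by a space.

-3.50 -3.11

A=(0,0), D=(9.00,0)
B = A + 3.00·(cos248°, sin248°) = (-1.1238, -2.7816)
|BD| = 10.4990
circle(B,9.00) ∩ circle(D,8.00): a=6.0591, h=6.6549
  candidates: C₊=(2.9557,5.2408) cross=69.869; C₋=(6.4819,-7.5934) cross=-69.869
  mode + wants cross > 0 → take C=(2.9557,5.2408) (cross=69.869)
ex = (C−B)/|BC| = (0.4533,0.8914); ey = (-0.8914,0.4533)
P = B + -1.37·ex + 1.97·ey = (-3.5008,-3.1098)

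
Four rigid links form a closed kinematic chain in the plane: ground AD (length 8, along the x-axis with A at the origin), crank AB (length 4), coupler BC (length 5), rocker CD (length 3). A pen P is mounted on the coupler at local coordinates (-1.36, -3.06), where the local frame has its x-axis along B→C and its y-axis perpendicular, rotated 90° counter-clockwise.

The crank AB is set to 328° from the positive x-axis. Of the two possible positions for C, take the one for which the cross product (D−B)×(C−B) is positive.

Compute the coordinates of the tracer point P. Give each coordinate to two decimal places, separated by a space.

A=(0,0), D=(8.00,0)
B = A + 4.00·(cos328°, sin328°) = (3.3922, -2.1197)
|BD| = 5.0720
circle(B,5.00) ∩ circle(D,3.00): a=4.1133, h=2.8427
  candidates: C₊=(5.9410,2.1819) cross=14.418; C₋=(8.3171,-2.9832) cross=-14.418
  mode + wants cross > 0 → take C=(5.9410,2.1819) (cross=14.418)
ex = (C−B)/|BC| = (0.5098,0.8603); ey = (-0.8603,0.5098)
P = B + -1.36·ex + -3.06·ey = (5.3315,-4.8496)

5.33 -4.85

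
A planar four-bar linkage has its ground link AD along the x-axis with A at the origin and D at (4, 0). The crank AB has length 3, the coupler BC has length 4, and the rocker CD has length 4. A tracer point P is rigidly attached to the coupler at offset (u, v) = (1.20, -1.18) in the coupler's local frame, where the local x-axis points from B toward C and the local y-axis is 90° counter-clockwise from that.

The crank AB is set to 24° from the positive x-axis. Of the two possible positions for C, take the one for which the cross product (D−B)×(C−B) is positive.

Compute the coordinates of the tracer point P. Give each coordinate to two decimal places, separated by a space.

4.39 0.89

A=(0,0), D=(4.00,0)
B = A + 3.00·(cos24°, sin24°) = (2.7406, 1.2202)
|BD| = 1.7535
circle(B,4.00) ∩ circle(D,4.00): a=0.8768, h=3.9027
  candidates: C₊=(6.0860,3.4130) cross=6.844; C₋=(0.6546,-2.1928) cross=-6.844
  mode + wants cross > 0 → take C=(6.0860,3.4130) (cross=6.844)
ex = (C−B)/|BC| = (0.8364,0.5482); ey = (-0.5482,0.8364)
P = B + 1.20·ex + -1.18·ey = (4.3911,0.8911)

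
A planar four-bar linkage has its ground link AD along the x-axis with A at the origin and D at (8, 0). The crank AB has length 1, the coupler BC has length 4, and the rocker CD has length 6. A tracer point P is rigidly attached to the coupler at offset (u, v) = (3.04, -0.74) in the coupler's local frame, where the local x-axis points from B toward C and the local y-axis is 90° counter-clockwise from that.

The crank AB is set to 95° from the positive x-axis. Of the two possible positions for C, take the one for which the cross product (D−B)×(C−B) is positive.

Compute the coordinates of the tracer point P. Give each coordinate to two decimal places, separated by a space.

A=(0,0), D=(8.00,0)
B = A + 1.00·(cos95°, sin95°) = (-0.0872, 0.9962)
|BD| = 8.1483
circle(B,4.00) ∩ circle(D,6.00): a=2.8469, h=2.8098
  candidates: C₊=(3.0819,3.4369) cross=22.895; C₋=(2.3948,-2.1406) cross=-22.895
  mode + wants cross > 0 → take C=(3.0819,3.4369) (cross=22.895)
ex = (C−B)/|BC| = (0.7923,0.6102); ey = (-0.6102,0.7923)
P = B + 3.04·ex + -0.74·ey = (2.7729,2.2649)

2.77 2.26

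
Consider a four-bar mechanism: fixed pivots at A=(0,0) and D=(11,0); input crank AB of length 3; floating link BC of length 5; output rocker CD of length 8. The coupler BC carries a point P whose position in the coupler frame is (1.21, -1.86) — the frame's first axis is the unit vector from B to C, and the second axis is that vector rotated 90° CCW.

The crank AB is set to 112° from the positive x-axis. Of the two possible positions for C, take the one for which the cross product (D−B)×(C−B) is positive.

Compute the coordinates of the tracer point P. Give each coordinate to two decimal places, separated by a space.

0.35 1.12

A=(0,0), D=(11.00,0)
B = A + 3.00·(cos112°, sin112°) = (-1.1238, 2.7816)
|BD| = 12.4388
circle(B,5.00) ∩ circle(D,8.00): a=4.6517, h=1.8334
  candidates: C₊=(3.8201,3.5283) cross=22.805; C₋=(3.0001,-0.0456) cross=-22.805
  mode + wants cross > 0 → take C=(3.8201,3.5283) (cross=22.805)
ex = (C−B)/|BC| = (0.9888,0.1494); ey = (-0.1494,0.9888)
P = B + 1.21·ex + -1.86·ey = (0.3504,1.1231)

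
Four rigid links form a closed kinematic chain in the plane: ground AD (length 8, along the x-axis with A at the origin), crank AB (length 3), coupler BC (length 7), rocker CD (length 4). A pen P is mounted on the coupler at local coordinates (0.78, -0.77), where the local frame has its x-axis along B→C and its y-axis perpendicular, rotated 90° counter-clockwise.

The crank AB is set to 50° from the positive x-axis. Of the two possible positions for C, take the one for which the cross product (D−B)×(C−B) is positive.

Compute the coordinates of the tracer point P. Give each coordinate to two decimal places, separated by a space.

A=(0,0), D=(8.00,0)
B = A + 3.00·(cos50°, sin50°) = (1.9284, 2.2981)
|BD| = 6.4920
circle(B,7.00) ∩ circle(D,4.00): a=5.7876, h=3.9375
  candidates: C₊=(8.7350,3.9319) cross=25.562; C₋=(5.9473,-3.4332) cross=-25.562
  mode + wants cross > 0 → take C=(8.7350,3.9319) (cross=25.562)
ex = (C−B)/|BC| = (0.9724,0.2334); ey = (-0.2334,0.9724)
P = B + 0.78·ex + -0.77·ey = (2.8665,1.7314)

2.87 1.73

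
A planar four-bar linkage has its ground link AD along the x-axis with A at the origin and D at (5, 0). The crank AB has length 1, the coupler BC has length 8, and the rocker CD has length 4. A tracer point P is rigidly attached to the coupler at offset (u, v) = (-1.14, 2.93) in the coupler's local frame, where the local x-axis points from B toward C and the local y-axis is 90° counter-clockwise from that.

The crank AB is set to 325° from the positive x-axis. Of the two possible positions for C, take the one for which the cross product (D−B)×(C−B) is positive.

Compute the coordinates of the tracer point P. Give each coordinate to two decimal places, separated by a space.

-1.28 1.76

A=(0,0), D=(5.00,0)
B = A + 1.00·(cos325°, sin325°) = (0.8192, -0.5736)
|BD| = 4.2200
circle(B,8.00) ∩ circle(D,4.00): a=7.7972, h=1.7899
  candidates: C₊=(8.3007,2.2595) cross=7.553; C₋=(8.7873,-1.2871) cross=-7.553
  mode + wants cross > 0 → take C=(8.3007,2.2595) (cross=7.553)
ex = (C−B)/|BC| = (0.9352,0.3541); ey = (-0.3541,0.9352)
P = B + -1.14·ex + 2.93·ey = (-1.2846,1.7628)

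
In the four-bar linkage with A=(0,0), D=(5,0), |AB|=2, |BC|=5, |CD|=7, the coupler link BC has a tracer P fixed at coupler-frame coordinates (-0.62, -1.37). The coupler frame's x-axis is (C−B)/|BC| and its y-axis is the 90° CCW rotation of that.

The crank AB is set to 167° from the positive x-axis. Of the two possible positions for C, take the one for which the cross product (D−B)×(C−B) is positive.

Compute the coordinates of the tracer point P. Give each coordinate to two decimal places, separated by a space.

A=(0,0), D=(5.00,0)
B = A + 2.00·(cos167°, sin167°) = (-1.9487, 0.4499)
|BD| = 6.9633
circle(B,5.00) ∩ circle(D,7.00): a=1.7583, h=4.6806
  candidates: C₊=(0.1083,5.0071) cross=32.593; C₋=(-0.4965,-4.3346) cross=-32.593
  mode + wants cross > 0 → take C=(0.1083,5.0071) (cross=32.593)
ex = (C−B)/|BC| = (0.4114,0.9114); ey = (-0.9114,0.4114)
P = B + -0.62·ex + -1.37·ey = (-0.9551,-0.6788)

-0.96 -0.68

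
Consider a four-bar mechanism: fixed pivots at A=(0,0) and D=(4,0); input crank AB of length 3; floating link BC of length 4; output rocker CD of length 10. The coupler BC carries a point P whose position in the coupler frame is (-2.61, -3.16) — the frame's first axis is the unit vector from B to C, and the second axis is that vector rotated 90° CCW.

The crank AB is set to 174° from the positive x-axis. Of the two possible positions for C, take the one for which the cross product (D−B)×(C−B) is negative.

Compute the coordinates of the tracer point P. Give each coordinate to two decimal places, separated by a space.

A=(0,0), D=(4.00,0)
B = A + 3.00·(cos174°, sin174°) = (-2.9836, 0.3136)
|BD| = 6.9906
circle(B,4.00) ∩ circle(D,10.00): a=-2.5128, h=3.1122
  candidates: C₊=(-5.3542,3.5354) cross=21.756; C₋=(-5.6334,-2.6828) cross=-21.756
  mode - wants cross < 0 → take C=(-5.6334,-2.6828) (cross=-21.756)
ex = (C−B)/|BC| = (-0.6625,-0.7491); ey = (0.7491,-0.6625)
P = B + -2.61·ex + -3.16·ey = (-3.6217,4.3621)

-3.62 4.36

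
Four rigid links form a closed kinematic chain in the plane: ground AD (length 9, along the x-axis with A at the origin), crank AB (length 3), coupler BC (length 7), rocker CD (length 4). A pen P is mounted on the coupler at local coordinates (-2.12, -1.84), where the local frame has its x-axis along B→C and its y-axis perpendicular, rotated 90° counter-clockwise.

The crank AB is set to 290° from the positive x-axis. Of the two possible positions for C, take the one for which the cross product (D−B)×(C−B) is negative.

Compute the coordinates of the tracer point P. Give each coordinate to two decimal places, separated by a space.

A=(0,0), D=(9.00,0)
B = A + 3.00·(cos290°, sin290°) = (1.0261, -2.8191)
|BD| = 8.4576
circle(B,7.00) ∩ circle(D,4.00): a=6.1797, h=3.2880
  candidates: C₊=(5.7564,2.3407) cross=27.809; C₋=(7.9483,-3.8593) cross=-27.809
  mode - wants cross < 0 → take C=(7.9483,-3.8593) (cross=-27.809)
ex = (C−B)/|BC| = (0.9889,-0.1486); ey = (0.1486,0.9889)
P = B + -2.12·ex + -1.84·ey = (-1.3438,-4.3236)

-1.34 -4.32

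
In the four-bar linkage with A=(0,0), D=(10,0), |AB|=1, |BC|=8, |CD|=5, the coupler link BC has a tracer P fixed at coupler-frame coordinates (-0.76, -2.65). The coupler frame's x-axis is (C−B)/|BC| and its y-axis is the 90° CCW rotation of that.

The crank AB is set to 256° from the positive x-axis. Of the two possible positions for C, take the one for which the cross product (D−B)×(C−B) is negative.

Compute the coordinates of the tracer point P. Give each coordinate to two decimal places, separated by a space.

A=(0,0), D=(10.00,0)
B = A + 1.00·(cos256°, sin256°) = (-0.2419, -0.9703)
|BD| = 10.2878
circle(B,8.00) ∩ circle(D,5.00): a=7.0393, h=3.8010
  candidates: C₊=(6.4075,3.4777) cross=39.104; C₋=(7.1245,-4.0904) cross=-39.104
  mode - wants cross < 0 → take C=(7.1245,-4.0904) (cross=-39.104)
ex = (C−B)/|BC| = (0.9208,-0.3900); ey = (0.3900,0.9208)
P = B + -0.76·ex + -2.65·ey = (-1.9753,-3.1140)

-1.98 -3.11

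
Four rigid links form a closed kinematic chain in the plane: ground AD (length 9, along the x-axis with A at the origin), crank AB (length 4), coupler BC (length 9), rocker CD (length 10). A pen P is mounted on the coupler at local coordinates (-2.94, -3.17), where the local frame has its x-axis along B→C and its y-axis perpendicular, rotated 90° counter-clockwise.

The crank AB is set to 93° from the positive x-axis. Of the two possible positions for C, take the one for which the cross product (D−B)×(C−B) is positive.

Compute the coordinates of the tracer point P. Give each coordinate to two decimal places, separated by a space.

A=(0,0), D=(9.00,0)
B = A + 4.00·(cos93°, sin93°) = (-0.2093, 3.9945)
|BD| = 10.0383
circle(B,9.00) ∩ circle(D,10.00): a=4.0728, h=8.0257
  candidates: C₊=(6.7208,9.7368) cross=80.565; C₋=(0.3335,-4.9891) cross=-80.565
  mode + wants cross > 0 → take C=(6.7208,9.7368) (cross=80.565)
ex = (C−B)/|BC| = (0.7700,0.6380); ey = (-0.6380,0.7700)
P = B + -2.94·ex + -3.17·ey = (-0.4506,-0.3222)

-0.45 -0.32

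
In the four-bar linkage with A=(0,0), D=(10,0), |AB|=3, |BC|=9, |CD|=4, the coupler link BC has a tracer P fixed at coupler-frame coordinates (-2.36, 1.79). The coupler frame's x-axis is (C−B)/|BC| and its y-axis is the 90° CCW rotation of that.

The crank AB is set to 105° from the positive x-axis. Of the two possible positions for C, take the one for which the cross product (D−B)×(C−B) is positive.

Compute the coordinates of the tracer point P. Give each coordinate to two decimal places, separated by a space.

-3.26 4.51

A=(0,0), D=(10.00,0)
B = A + 3.00·(cos105°, sin105°) = (-0.7765, 2.8978)
|BD| = 11.1593
circle(B,9.00) ∩ circle(D,4.00): a=8.4920, h=2.9809
  candidates: C₊=(8.1983,3.5713) cross=33.265; C₋=(6.6502,-2.1860) cross=-33.265
  mode + wants cross > 0 → take C=(8.1983,3.5713) (cross=33.265)
ex = (C−B)/|BC| = (0.9972,0.0748); ey = (-0.0748,0.9972)
P = B + -2.36·ex + 1.79·ey = (-3.2638,4.5062)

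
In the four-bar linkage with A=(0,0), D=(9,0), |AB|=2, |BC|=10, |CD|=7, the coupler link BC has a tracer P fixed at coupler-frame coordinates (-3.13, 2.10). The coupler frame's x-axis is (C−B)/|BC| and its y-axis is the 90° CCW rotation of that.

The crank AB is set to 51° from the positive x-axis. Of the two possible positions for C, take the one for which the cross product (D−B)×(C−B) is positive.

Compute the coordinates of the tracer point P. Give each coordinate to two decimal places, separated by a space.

A=(0,0), D=(9.00,0)
B = A + 2.00·(cos51°, sin51°) = (1.2586, 1.5543)
|BD| = 7.8959
circle(B,10.00) ∩ circle(D,7.00): a=7.1775, h=6.9630
  candidates: C₊=(9.6663,6.9682) cross=54.979; C₋=(6.9250,-6.6854) cross=-54.979
  mode + wants cross > 0 → take C=(9.6663,6.9682) (cross=54.979)
ex = (C−B)/|BC| = (0.8408,0.5414); ey = (-0.5414,0.8408)
P = B + -3.13·ex + 2.10·ey = (-2.5099,1.6254)

-2.51 1.63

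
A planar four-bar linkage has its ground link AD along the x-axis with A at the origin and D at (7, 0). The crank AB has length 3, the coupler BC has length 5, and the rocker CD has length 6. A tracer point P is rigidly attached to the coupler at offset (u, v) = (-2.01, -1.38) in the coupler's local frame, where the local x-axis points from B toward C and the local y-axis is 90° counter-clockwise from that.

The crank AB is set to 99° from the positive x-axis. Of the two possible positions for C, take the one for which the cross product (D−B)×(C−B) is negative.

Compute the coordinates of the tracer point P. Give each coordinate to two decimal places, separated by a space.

-2.46 4.37

A=(0,0), D=(7.00,0)
B = A + 3.00·(cos99°, sin99°) = (-0.4693, 2.9631)
|BD| = 8.0356
circle(B,5.00) ∩ circle(D,6.00): a=3.3333, h=3.7268
  candidates: C₊=(4.0034,5.1981) cross=29.947; C₋=(1.2549,-1.7302) cross=-29.947
  mode - wants cross < 0 → take C=(1.2549,-1.7302) (cross=-29.947)
ex = (C−B)/|BC| = (0.3448,-0.9387); ey = (0.9387,0.3448)
P = B + -2.01·ex + -1.38·ey = (-2.4578,4.3739)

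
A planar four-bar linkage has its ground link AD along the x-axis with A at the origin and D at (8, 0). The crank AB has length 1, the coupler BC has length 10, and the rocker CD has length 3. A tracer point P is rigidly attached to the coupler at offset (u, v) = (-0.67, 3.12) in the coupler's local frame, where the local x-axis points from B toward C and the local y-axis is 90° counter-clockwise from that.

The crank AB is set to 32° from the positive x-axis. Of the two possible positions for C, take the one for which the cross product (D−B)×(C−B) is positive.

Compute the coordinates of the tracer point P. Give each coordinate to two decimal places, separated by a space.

A=(0,0), D=(8.00,0)
B = A + 1.00·(cos32°, sin32°) = (0.8480, 0.5299)
|BD| = 7.1716
circle(B,10.00) ∩ circle(D,3.00): a=9.9303, h=1.1787
  candidates: C₊=(10.8383,0.9717) cross=8.453; C₋=(10.6641,-1.3794) cross=-8.453
  mode + wants cross > 0 → take C=(10.8383,0.9717) (cross=8.453)
ex = (C−B)/|BC| = (0.9990,0.0442); ey = (-0.0442,0.9990)
P = B + -0.67·ex + 3.12·ey = (0.0409,3.6173)

0.04 3.62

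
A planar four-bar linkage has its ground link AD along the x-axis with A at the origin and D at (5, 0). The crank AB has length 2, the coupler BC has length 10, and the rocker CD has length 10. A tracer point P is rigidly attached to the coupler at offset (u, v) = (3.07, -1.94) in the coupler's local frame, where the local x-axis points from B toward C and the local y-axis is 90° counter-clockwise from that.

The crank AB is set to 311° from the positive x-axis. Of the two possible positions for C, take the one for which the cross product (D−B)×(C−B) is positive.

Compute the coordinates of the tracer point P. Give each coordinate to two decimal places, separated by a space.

2.64 1.87

A=(0,0), D=(5.00,0)
B = A + 2.00·(cos311°, sin311°) = (1.3121, -1.5094)
|BD| = 3.9848
circle(B,10.00) ∩ circle(D,10.00): a=1.9924, h=9.7995
  candidates: C₊=(-0.5559,8.3146) cross=39.049; C₋=(6.8680,-9.8240) cross=-39.049
  mode + wants cross > 0 → take C=(-0.5559,8.3146) (cross=39.049)
ex = (C−B)/|BC| = (-0.1868,0.9824); ey = (-0.9824,-0.1868)
P = B + 3.07·ex + -1.94·ey = (2.6445,1.8689)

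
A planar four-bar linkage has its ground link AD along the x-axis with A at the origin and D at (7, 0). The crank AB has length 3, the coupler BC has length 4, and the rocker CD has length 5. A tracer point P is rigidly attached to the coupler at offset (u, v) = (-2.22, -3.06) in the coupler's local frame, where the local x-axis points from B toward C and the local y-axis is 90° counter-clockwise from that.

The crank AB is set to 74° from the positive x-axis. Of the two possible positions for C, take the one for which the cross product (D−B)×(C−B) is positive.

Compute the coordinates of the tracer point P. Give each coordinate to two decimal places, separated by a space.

-0.11 -0.78

A=(0,0), D=(7.00,0)
B = A + 3.00·(cos74°, sin74°) = (0.8269, 2.8838)
|BD| = 6.8135
circle(B,4.00) ∩ circle(D,5.00): a=2.7463, h=2.9083
  candidates: C₊=(4.5460,4.3564) cross=19.815; C₋=(2.0842,-0.9135) cross=-19.815
  mode + wants cross > 0 → take C=(4.5460,4.3564) (cross=19.815)
ex = (C−B)/|BC| = (0.9298,0.3681); ey = (-0.3681,0.9298)
P = B + -2.22·ex + -3.06·ey = (-0.1107,-0.7786)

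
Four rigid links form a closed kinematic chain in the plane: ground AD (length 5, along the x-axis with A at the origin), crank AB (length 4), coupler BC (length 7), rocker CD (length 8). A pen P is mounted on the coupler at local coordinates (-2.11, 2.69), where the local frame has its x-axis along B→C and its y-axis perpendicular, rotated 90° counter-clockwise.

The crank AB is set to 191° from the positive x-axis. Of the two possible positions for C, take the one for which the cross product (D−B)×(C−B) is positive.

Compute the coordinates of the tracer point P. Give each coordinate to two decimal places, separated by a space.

-7.27 -1.45

A=(0,0), D=(5.00,0)
B = A + 4.00·(cos191°, sin191°) = (-3.9265, -0.7632)
|BD| = 8.9591
circle(B,7.00) ∩ circle(D,8.00): a=3.6424, h=5.9777
  candidates: C₊=(-0.8066,5.5030) cross=53.555; C₋=(0.2119,-6.4089) cross=-53.555
  mode + wants cross > 0 → take C=(-0.8066,5.5030) (cross=53.555)
ex = (C−B)/|BC| = (0.4457,0.8952); ey = (-0.8952,0.4457)
P = B + -2.11·ex + 2.69·ey = (-7.2750,-1.4531)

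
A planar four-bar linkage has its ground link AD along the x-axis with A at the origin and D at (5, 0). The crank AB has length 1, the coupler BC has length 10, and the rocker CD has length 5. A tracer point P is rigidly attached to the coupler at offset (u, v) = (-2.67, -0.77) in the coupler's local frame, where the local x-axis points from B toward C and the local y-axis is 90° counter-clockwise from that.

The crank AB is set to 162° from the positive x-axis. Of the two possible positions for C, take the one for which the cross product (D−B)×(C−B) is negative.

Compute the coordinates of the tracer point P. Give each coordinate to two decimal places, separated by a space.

A=(0,0), D=(5.00,0)
B = A + 1.00·(cos162°, sin162°) = (-0.9511, 0.3090)
|BD| = 5.9591
circle(B,10.00) ∩ circle(D,5.00): a=9.2725, h=3.7445
  candidates: C₊=(8.5031,3.5677) cross=22.314; C₋=(8.1148,-3.9113) cross=-22.314
  mode - wants cross < 0 → take C=(8.1148,-3.9113) (cross=-22.314)
ex = (C−B)/|BC| = (0.9066,-0.4220); ey = (0.4220,0.9066)
P = B + -2.67·ex + -0.77·ey = (-3.6966,0.7378)

-3.70 0.74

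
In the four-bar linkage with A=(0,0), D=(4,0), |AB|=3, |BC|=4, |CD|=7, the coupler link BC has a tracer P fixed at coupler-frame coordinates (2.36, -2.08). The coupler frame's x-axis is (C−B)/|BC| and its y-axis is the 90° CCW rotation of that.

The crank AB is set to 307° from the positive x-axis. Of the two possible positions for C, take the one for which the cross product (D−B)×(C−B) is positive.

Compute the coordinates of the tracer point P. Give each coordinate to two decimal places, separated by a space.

A=(0,0), D=(4.00,0)
B = A + 3.00·(cos307°, sin307°) = (1.8054, -2.3959)
|BD| = 3.2491
circle(B,4.00) ∩ circle(D,7.00): a=-3.4538, h=2.0177
  candidates: C₊=(-2.0153,-3.5800) cross=6.556; C₋=(0.9604,-6.3056) cross=-6.556
  mode + wants cross > 0 → take C=(-2.0153,-3.5800) (cross=6.556)
ex = (C−B)/|BC| = (-0.9552,-0.2960); ey = (0.2960,-0.9552)
P = B + 2.36·ex + -2.08·ey = (-1.0645,-1.1078)

-1.06 -1.11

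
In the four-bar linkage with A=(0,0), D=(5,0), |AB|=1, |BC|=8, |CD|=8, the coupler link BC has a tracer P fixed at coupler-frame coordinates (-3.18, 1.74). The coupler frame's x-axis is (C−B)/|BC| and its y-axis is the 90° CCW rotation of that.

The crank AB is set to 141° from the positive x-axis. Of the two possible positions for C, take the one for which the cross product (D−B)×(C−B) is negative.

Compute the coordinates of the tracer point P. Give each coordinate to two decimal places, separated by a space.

A=(0,0), D=(5.00,0)
B = A + 1.00·(cos141°, sin141°) = (-0.7771, 0.6293)
|BD| = 5.8113
circle(B,8.00) ∩ circle(D,8.00): a=2.9057, h=7.4537
  candidates: C₊=(2.9186,7.7245) cross=43.316; C₋=(1.3043,-7.0952) cross=-43.316
  mode - wants cross < 0 → take C=(1.3043,-7.0952) (cross=-43.316)
ex = (C−B)/|BC| = (0.2602,-0.9656); ey = (0.9656,0.2602)
P = B + -3.18·ex + 1.74·ey = (0.0756,4.1525)

0.08 4.15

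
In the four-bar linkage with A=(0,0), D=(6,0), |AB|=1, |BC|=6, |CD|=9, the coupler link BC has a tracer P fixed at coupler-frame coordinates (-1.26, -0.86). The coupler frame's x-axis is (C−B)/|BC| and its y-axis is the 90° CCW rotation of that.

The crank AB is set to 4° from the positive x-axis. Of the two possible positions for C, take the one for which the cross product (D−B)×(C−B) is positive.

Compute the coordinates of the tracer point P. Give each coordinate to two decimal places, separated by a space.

2.22 -0.85

A=(0,0), D=(6.00,0)
B = A + 1.00·(cos4°, sin4°) = (0.9976, 0.0698)
|BD| = 5.0029
circle(B,6.00) ∩ circle(D,9.00): a=-1.9959, h=5.6583
  candidates: C₊=(-0.9193,5.7553) cross=28.308; C₋=(-1.0770,-5.5602) cross=-28.308
  mode + wants cross > 0 → take C=(-0.9193,5.7553) (cross=28.308)
ex = (C−B)/|BC| = (-0.3195,0.9476); ey = (-0.9476,-0.3195)
P = B + -1.26·ex + -0.86·ey = (2.2150,-0.8495)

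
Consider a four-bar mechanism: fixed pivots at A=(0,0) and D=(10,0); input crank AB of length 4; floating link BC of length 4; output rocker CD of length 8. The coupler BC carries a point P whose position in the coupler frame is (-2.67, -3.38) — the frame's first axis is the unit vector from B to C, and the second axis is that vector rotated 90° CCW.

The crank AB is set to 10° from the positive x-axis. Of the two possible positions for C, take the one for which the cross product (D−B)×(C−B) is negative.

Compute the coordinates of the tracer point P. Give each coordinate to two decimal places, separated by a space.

1.63 4.33

A=(0,0), D=(10.00,0)
B = A + 4.00·(cos10°, sin10°) = (3.9392, 0.6946)
|BD| = 6.1004
circle(B,4.00) ∩ circle(D,8.00): a=-0.8839, h=3.9011
  candidates: C₊=(3.5052,4.6710) cross=23.799; C₋=(2.6169,-3.0805) cross=-23.799
  mode - wants cross < 0 → take C=(2.6169,-3.0805) (cross=-23.799)
ex = (C−B)/|BC| = (-0.3306,-0.9438); ey = (0.9438,-0.3306)
P = B + -2.67·ex + -3.38·ey = (1.6319,4.3319)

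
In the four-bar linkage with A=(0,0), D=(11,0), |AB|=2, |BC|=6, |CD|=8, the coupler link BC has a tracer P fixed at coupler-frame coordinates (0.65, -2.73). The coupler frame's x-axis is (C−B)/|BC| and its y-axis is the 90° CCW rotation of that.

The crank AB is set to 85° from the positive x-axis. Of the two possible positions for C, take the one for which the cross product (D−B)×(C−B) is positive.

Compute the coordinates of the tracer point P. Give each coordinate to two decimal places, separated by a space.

2.26 0.12

A=(0,0), D=(11.00,0)
B = A + 2.00·(cos85°, sin85°) = (0.1743, 1.9924)
|BD| = 11.0075
circle(B,6.00) ∩ circle(D,8.00): a=4.2319, h=4.2534
  candidates: C₊=(5.1062,5.4095) cross=46.819; C₋=(3.5664,-2.9567) cross=-46.819
  mode + wants cross > 0 → take C=(5.1062,5.4095) (cross=46.819)
ex = (C−B)/|BC| = (0.8220,0.5695); ey = (-0.5695,0.8220)
P = B + 0.65·ex + -2.73·ey = (2.2634,0.1186)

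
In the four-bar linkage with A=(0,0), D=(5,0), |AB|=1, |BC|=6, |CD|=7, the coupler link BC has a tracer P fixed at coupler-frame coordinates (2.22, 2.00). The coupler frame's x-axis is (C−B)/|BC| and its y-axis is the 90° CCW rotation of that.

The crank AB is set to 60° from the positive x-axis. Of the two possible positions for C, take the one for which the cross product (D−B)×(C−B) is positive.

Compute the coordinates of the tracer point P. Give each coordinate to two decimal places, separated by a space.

A=(0,0), D=(5.00,0)
B = A + 1.00·(cos60°, sin60°) = (0.5000, 0.8660)
|BD| = 4.5826
circle(B,6.00) ∩ circle(D,7.00): a=0.8729, h=5.9362
  candidates: C₊=(2.4790,6.5303) cross=27.203; C₋=(0.2353,-5.1281) cross=-27.203
  mode + wants cross > 0 → take C=(2.4790,6.5303) (cross=27.203)
ex = (C−B)/|BC| = (0.3298,0.9440); ey = (-0.9440,0.3298)
P = B + 2.22·ex + 2.00·ey = (-0.6559,3.6215)

-0.66 3.62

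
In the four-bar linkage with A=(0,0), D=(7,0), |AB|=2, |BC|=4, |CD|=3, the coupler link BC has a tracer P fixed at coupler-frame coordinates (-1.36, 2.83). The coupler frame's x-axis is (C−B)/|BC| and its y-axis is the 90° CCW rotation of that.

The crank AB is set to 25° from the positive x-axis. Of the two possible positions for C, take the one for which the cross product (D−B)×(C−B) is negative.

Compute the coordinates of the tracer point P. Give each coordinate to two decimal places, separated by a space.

A=(0,0), D=(7.00,0)
B = A + 2.00·(cos25°, sin25°) = (1.8126, 0.8452)
|BD| = 5.2558
circle(B,4.00) ∩ circle(D,3.00): a=3.2938, h=2.2695
  candidates: C₊=(5.4286,2.5555) cross=11.928; C₋=(4.6986,-1.9244) cross=-11.928
  mode - wants cross < 0 → take C=(4.6986,-1.9244) (cross=-11.928)
ex = (C−B)/|BC| = (0.7215,-0.6924); ey = (0.6924,0.7215)
P = B + -1.36·ex + 2.83·ey = (2.7909,3.8288)

2.79 3.83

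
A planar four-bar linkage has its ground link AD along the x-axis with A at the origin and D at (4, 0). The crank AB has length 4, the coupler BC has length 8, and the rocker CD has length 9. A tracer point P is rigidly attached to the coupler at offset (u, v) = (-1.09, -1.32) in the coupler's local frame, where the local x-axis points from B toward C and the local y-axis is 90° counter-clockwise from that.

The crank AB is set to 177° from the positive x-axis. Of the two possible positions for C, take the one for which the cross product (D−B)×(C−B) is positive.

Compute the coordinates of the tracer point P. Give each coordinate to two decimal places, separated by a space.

A=(0,0), D=(4.00,0)
B = A + 4.00·(cos177°, sin177°) = (-3.9945, 0.2093)
|BD| = 7.9973
circle(B,8.00) ∩ circle(D,9.00): a=2.9358, h=7.4419
  candidates: C₊=(-0.8650,7.5718) cross=59.514; C₋=(-1.2546,-7.3068) cross=-59.514
  mode + wants cross > 0 → take C=(-0.8650,7.5718) (cross=59.514)
ex = (C−B)/|BC| = (0.3912,0.9203); ey = (-0.9203,0.3912)
P = B + -1.09·ex + -1.32·ey = (-3.2061,-1.3102)

-3.21 -1.31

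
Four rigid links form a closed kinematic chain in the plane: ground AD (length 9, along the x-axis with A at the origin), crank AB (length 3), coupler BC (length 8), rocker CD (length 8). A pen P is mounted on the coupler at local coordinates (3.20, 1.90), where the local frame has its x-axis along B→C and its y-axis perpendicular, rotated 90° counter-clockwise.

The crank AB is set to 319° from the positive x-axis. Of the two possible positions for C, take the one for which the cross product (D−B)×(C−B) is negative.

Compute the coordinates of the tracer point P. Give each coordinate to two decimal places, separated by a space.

A=(0,0), D=(9.00,0)
B = A + 3.00·(cos319°, sin319°) = (2.2641, -1.9682)
|BD| = 7.0175
circle(B,8.00) ∩ circle(D,8.00): a=3.5088, h=7.1895
  candidates: C₊=(3.6157,5.9168) cross=50.452; C₋=(7.6485,-7.8850) cross=-50.452
  mode - wants cross < 0 → take C=(7.6485,-7.8850) (cross=-50.452)
ex = (C−B)/|BC| = (0.6730,-0.7396); ey = (0.7396,0.6730)
P = B + 3.20·ex + 1.90·ey = (5.8231,-3.0561)

5.82 -3.06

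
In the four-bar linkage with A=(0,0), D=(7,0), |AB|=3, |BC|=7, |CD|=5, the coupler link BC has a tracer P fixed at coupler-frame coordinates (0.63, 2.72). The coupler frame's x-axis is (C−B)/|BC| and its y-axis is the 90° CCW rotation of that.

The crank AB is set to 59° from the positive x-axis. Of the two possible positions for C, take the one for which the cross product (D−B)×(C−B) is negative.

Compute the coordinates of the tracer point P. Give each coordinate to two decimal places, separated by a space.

4.31 2.93

A=(0,0), D=(7.00,0)
B = A + 3.00·(cos59°, sin59°) = (1.5451, 2.5715)
|BD| = 6.0306
circle(B,7.00) ∩ circle(D,5.00): a=5.0052, h=4.8937
  candidates: C₊=(8.1591,4.8638) cross=29.512; C₋=(3.9857,-3.9892) cross=-29.512
  mode - wants cross < 0 → take C=(3.9857,-3.9892) (cross=-29.512)
ex = (C−B)/|BC| = (0.3487,-0.9373); ey = (0.9373,0.3487)
P = B + 0.63·ex + 2.72·ey = (4.3141,2.9294)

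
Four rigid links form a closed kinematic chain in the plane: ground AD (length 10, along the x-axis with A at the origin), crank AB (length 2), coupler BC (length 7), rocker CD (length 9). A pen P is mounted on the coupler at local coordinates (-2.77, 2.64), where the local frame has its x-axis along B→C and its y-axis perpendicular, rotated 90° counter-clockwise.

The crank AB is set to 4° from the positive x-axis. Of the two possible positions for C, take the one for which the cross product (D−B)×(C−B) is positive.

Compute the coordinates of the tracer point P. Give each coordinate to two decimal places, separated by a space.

-1.36 -1.70

A=(0,0), D=(10.00,0)
B = A + 2.00·(cos4°, sin4°) = (1.9951, 0.1395)
|BD| = 8.0061
circle(B,7.00) ∩ circle(D,9.00): a=2.0046, h=6.7068
  candidates: C₊=(4.1163,6.8104) cross=53.696; C₋=(3.8825,-6.6012) cross=-53.696
  mode + wants cross > 0 → take C=(4.1163,6.8104) (cross=53.696)
ex = (C−B)/|BC| = (0.3030,0.9530); ey = (-0.9530,0.3030)
P = B + -2.77·ex + 2.64·ey = (-1.3601,-1.7003)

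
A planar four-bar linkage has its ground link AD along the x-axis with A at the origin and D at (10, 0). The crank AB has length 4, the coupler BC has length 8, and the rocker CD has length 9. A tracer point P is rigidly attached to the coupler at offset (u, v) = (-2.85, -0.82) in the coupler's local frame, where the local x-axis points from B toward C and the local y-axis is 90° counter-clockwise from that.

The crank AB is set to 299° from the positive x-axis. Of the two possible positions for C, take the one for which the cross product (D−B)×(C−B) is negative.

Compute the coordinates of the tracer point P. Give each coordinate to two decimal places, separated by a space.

A=(0,0), D=(10.00,0)
B = A + 4.00·(cos299°, sin299°) = (1.9392, -3.4985)
|BD| = 8.7872
circle(B,8.00) ∩ circle(D,9.00): a=3.4263, h=7.2291
  candidates: C₊=(2.2041,4.4971) cross=63.524; C₋=(7.9604,-8.7659) cross=-63.524
  mode - wants cross < 0 → take C=(7.9604,-8.7659) (cross=-63.524)
ex = (C−B)/|BC| = (0.7526,-0.6584); ey = (0.6584,0.7526)
P = B + -2.85·ex + -0.82·ey = (-0.7457,-2.2391)

-0.75 -2.24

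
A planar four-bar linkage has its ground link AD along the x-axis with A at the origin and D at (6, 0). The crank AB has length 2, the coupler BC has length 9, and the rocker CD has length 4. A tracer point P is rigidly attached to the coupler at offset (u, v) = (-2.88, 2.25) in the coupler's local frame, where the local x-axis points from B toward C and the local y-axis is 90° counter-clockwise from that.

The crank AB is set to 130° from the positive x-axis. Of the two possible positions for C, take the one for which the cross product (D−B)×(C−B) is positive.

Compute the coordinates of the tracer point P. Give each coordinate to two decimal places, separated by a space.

-4.63 3.01

A=(0,0), D=(6.00,0)
B = A + 2.00·(cos130°, sin130°) = (-1.2856, 1.5321)
|BD| = 7.4449
circle(B,9.00) ∩ circle(D,4.00): a=8.0879, h=3.9480
  candidates: C₊=(7.4416,3.7312) cross=29.393; C₋=(5.8167,-3.9958) cross=-29.393
  mode + wants cross > 0 → take C=(7.4416,3.7312) (cross=29.393)
ex = (C−B)/|BC| = (0.9697,0.2443); ey = (-0.2443,0.9697)
P = B + -2.88·ex + 2.25·ey = (-4.6281,3.0102)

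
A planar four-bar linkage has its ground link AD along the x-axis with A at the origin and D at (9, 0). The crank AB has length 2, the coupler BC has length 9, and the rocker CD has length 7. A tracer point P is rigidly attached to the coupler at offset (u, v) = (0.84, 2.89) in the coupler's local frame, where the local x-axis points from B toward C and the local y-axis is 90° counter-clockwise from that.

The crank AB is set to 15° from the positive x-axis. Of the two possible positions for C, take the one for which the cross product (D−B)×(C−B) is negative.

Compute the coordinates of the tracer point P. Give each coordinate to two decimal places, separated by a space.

A=(0,0), D=(9.00,0)
B = A + 2.00·(cos15°, sin15°) = (1.9319, 0.5176)
|BD| = 7.0871
circle(B,9.00) ∩ circle(D,7.00): a=5.8012, h=6.8809
  candidates: C₊=(8.2201,6.9564) cross=48.765; C₋=(7.2149,-6.7686) cross=-48.765
  mode - wants cross < 0 → take C=(7.2149,-6.7686) (cross=-48.765)
ex = (C−B)/|BC| = (0.5870,-0.8096); ey = (0.8096,0.5870)
P = B + 0.84·ex + 2.89·ey = (4.7646,1.5341)

4.76 1.53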